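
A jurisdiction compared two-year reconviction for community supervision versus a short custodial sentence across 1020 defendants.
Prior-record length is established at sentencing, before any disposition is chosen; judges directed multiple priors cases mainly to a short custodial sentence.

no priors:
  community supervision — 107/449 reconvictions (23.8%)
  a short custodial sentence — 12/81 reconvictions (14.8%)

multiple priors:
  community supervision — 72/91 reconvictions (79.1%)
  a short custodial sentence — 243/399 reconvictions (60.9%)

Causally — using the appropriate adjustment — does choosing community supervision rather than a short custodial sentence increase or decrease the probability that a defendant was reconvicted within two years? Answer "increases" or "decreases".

The prior-record length-specific comparison favours a short custodial sentence throughout, but the pooled figures favour community supervision. The question is whether to condition on prior-record length.
Here prior-record length is a common cause — it drives both which disposition a case falls under and the outcome. The crude comparison mixes populations; the stratum-specific rates are the causally relevant ones.
Within each level — no priors: 23.8% vs 14.8%; multiple priors: 79.1% vs 60.9% — a short custodial sentence is lower every time.

increases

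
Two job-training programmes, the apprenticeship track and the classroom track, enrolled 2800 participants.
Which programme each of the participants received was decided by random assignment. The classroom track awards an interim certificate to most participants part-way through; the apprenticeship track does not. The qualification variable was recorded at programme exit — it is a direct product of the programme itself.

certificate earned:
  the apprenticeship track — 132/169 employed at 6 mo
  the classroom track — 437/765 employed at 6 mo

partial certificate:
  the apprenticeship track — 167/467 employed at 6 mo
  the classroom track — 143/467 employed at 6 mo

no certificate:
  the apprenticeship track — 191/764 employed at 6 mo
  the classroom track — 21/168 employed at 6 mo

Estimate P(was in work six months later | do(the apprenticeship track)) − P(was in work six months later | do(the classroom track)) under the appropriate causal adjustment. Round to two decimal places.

-0.08

The qualification attained during the programme-specific comparison favours the apprenticeship track throughout, but the pooled figures favour the classroom track. The question is whether to condition on qualification attained during the programme.
Stratifying would compare programmes among participants the programmes themselves sorted into qualification attained during the programme groups — a form of selection on an intermediate. The unconditioned pooled rates give the total causal effect.
The causal difference is the pooled difference: 0.350 − 0.429 = -0.079.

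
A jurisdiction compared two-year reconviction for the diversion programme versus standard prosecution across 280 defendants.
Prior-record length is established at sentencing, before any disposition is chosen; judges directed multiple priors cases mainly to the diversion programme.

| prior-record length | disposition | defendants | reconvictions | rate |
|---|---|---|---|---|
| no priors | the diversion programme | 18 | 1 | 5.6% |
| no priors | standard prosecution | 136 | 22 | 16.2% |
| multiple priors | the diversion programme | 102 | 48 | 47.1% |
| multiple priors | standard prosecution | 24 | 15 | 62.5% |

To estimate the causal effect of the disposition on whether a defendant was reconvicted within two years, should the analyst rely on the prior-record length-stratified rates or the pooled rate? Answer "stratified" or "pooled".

stratified

Prior-record length is set before the disposition has any effect — it is not caused by the disposition — and it independently drives the outcome. That makes it a confounder, so the causal comparison is within prior-record length levels.
Within each level — no priors: 5.6% vs 16.2%; multiple priors: 47.1% vs 62.5% — the diversion programme is lower every time.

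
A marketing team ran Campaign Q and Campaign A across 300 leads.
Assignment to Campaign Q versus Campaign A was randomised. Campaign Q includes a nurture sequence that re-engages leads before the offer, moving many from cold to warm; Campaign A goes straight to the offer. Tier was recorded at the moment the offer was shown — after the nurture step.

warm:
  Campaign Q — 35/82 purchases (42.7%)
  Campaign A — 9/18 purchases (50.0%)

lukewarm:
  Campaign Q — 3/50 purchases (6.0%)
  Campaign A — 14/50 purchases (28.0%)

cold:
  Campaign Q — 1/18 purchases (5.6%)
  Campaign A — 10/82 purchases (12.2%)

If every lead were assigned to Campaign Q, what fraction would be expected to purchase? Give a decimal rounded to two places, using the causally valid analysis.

0.26

The stratified and pooled comparisons disagree (Campaign A wins within each engagement tier; Campaign Q wins overall), so the answer turns on the causal role of engagement tier.
Because the campaign influences engagement tier, engagement tier is a post-treatment mediator, not a confounder. Stratifying on it would bias the estimate; the causal effect is the crude pooled difference.
So P(outcome | do(Campaign Q)) is just the pooled rate for Campaign Q: 39/150 = 0.260.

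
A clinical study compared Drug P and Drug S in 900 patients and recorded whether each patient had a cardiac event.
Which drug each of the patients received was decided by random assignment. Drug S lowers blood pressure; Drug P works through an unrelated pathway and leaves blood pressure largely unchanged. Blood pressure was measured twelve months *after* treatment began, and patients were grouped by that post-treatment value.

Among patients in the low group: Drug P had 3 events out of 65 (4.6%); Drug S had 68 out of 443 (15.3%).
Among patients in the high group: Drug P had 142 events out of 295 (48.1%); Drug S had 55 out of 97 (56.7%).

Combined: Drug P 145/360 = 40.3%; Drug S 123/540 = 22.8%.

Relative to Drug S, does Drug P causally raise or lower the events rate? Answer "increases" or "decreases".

Stratifying would compare drugs among patients the drugs themselves sorted into blood pressure groups — a form of selection on an intermediate. The unconditioned pooled rates give the total causal effect.
Pooled: Drug P 40.3% vs Drug S 22.8%; Drug S is lower overall.

increases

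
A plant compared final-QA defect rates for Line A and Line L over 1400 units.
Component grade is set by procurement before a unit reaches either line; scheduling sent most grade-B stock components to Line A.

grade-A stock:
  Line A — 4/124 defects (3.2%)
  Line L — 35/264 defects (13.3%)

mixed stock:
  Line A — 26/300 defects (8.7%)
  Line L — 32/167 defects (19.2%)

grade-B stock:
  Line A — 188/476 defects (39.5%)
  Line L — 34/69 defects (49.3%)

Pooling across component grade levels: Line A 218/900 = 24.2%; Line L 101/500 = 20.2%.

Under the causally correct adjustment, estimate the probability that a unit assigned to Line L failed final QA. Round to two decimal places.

0.29

Component grade satisfies the back-door criterion: it is not a descendant of the line, and it blocks the spurious path from line to outcome. Adjusting for it (i.e., using the within-component grade rates) gives the causal effect.
Standardising Line L to the population component grade mix: 0.277·35/264 + 0.334·32/167 + 0.389·34/69 = 0.292.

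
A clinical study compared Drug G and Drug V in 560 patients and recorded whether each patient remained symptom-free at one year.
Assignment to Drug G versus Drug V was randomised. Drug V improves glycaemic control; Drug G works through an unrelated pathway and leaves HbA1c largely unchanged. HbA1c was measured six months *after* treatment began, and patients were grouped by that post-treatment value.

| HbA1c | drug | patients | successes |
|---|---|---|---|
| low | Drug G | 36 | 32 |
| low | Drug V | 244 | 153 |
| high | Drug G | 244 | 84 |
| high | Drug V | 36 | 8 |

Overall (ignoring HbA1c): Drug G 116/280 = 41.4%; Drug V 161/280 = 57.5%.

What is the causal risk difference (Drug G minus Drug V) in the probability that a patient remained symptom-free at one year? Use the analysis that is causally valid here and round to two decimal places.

-0.16

Because the drug influences HbA1c, HbA1c is a post-treatment mediator, not a confounder. Stratifying on it would bias the estimate; the causal effect is the crude pooled difference.
The causal difference is the pooled difference: 0.414 − 0.575 = -0.161.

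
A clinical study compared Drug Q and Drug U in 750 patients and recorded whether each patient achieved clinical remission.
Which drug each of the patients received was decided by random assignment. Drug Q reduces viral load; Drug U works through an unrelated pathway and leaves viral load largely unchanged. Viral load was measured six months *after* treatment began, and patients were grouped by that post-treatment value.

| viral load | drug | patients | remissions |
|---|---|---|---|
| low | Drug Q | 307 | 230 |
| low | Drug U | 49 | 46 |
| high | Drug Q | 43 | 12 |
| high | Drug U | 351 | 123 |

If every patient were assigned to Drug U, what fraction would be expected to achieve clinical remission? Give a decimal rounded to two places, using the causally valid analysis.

0.42

Within every viral load level Drug U has the higher rate, yet pooled Drug Q does — Simpson's reversal.
Because the drug influences viral load, viral load is a post-treatment mediator, not a confounder. Stratifying on it would bias the estimate; the causal effect is the crude pooled difference.
So P(outcome | do(Drug U)) is just the pooled rate for Drug U: 169/400 = 0.422.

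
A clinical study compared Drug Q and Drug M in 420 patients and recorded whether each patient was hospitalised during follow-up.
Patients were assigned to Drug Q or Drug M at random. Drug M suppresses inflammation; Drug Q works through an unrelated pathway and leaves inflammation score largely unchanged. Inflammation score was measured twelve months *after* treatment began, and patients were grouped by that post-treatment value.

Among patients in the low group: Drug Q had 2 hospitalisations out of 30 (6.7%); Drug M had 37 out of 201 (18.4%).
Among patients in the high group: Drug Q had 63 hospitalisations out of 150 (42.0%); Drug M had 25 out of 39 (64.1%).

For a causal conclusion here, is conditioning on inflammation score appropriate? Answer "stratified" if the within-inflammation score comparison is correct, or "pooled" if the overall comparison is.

The distribution of inflammation score is itself part of what the drug does — it is an intermediate outcome. Holding it fixed would remove that part of the effect; the total effect is the pooled difference.
Pooled: Drug Q 36.1% vs Drug M 25.8%; Drug M is lower overall.

pooled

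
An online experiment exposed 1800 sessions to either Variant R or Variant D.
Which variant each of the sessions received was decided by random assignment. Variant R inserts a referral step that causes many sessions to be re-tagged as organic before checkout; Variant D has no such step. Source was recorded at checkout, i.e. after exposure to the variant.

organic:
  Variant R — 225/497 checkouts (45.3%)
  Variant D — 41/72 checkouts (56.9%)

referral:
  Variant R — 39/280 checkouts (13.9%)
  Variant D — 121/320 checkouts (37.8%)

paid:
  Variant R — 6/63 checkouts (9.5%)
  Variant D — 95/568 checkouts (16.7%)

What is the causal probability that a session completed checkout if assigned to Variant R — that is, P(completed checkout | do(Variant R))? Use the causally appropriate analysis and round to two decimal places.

0.32

The stratified and pooled comparisons disagree (Variant D wins within each traffic source; Variant R wins overall), so the answer turns on the causal role of traffic source.
Traffic source is downstream of the variant. One should not condition on a consequence of treatment, so the overall rates are the right comparison.
So P(outcome | do(Variant R)) is just the pooled rate for Variant R: 270/840 = 0.321.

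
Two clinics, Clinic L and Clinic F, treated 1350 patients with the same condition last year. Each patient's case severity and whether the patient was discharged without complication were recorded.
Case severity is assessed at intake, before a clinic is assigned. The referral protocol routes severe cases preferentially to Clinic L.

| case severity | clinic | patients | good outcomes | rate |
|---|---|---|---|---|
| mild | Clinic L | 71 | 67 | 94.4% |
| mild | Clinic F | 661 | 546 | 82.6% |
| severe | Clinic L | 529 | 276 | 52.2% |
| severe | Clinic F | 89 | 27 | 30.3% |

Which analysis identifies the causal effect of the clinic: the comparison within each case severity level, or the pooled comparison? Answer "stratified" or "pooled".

The stratified and pooled comparisons disagree (Clinic L wins within each case severity; Clinic F wins overall), so the answer turns on the causal role of case severity.
Nothing the clinic does changes case severity; the imbalance is an allocation artefact. With case severity also predicting the outcome, the pooled figure is confounded, and the within-stratum comparison is the causal one.
Within each level — mild: 94.4% vs 82.6%; severe: 52.2% vs 30.3% — Clinic L is higher every time.

stratified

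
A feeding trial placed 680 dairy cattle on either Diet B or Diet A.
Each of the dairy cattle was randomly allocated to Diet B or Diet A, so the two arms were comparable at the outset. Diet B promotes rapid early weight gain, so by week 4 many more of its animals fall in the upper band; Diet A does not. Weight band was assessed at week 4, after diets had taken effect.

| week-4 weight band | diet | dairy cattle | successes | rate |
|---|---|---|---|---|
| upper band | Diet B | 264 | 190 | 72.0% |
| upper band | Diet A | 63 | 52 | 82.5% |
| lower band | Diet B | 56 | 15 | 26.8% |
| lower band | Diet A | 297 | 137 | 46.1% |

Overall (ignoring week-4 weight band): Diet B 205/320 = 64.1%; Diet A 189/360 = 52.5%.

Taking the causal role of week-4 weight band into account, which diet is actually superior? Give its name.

Diet B

Week-4 weight band here is a post-treatment variable shaped by the diet; conditioning on it would introduce bias rather than remove it. The overall comparison is the causal one.
Pooled: Diet B 64.1% vs Diet A 52.5%; Diet B is higher overall.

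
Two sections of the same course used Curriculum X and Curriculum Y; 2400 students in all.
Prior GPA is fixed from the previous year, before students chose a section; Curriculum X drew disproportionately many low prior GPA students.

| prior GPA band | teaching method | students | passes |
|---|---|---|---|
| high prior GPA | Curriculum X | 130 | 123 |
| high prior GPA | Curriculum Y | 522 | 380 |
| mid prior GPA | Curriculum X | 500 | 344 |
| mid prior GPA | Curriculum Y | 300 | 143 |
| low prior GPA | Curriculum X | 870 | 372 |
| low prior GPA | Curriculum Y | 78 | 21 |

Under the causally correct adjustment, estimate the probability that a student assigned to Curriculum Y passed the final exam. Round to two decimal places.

Prior GPA band satisfies the back-door criterion: it is not a descendant of the teaching method, and it blocks the spurious path from teaching method to outcome. Adjusting for it (i.e., using the within-prior GPA band rates) gives the causal effect.
Standardising Curriculum Y to the population prior GPA band mix: 0.272·380/522 + 0.333·143/300 + 0.395·21/78 = 0.463.

0.46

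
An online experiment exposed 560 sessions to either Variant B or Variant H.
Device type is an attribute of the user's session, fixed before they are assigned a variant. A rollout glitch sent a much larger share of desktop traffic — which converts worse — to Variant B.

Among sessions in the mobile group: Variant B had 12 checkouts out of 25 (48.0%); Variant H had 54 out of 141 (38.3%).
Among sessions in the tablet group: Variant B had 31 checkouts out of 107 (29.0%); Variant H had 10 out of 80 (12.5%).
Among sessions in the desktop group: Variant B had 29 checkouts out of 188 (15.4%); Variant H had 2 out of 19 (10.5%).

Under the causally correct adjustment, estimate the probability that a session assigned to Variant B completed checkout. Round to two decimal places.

The device type-specific comparison favours Variant B throughout, but the pooled figures favour Variant H. The question is whether to condition on device type.
Since device type is a pre-existing factor (not a product of the variant) and it affects the outcome on its own, it is a confounder. The stratified rates, not the pooled rate, identify the causal effect.
Standardising Variant B to the population device type mix: 0.296·12/25 + 0.334·31/107 + 0.370·29/188 = 0.296.

0.30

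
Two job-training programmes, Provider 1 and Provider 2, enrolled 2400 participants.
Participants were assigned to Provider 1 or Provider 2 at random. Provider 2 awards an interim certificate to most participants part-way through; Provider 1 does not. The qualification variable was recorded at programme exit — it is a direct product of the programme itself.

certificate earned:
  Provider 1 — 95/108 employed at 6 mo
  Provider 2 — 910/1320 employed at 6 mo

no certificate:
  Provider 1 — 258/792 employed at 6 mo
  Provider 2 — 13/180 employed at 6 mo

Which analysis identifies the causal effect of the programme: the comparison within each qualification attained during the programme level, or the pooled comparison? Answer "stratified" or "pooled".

pooled

Qualification attained during the programme is downstream of the programme. One should not condition on a consequence of treatment, so the overall rates are the right comparison.
Pooled: Provider 1 39.2% vs Provider 2 61.5%; Provider 2 is higher overall.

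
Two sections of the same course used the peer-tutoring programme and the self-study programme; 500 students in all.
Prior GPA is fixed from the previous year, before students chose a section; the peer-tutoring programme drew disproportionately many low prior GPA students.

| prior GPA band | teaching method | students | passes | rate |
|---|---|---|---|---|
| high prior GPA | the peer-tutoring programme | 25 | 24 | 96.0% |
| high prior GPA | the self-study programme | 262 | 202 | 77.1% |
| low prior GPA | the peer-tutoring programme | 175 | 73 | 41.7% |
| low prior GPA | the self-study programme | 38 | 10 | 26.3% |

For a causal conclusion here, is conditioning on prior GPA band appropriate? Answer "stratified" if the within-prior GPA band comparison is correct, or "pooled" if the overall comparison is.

The imbalance in prior GPA band arose from how students were allocated, not from anything the teaching method did; and prior GPA band independently affects the outcome. The pooled gap is confounded — condition on prior GPA band.
Within each level — high prior GPA: 96.0% vs 77.1%; low prior GPA: 41.7% vs 26.3% — the peer-tutoring programme is higher every time.

stratified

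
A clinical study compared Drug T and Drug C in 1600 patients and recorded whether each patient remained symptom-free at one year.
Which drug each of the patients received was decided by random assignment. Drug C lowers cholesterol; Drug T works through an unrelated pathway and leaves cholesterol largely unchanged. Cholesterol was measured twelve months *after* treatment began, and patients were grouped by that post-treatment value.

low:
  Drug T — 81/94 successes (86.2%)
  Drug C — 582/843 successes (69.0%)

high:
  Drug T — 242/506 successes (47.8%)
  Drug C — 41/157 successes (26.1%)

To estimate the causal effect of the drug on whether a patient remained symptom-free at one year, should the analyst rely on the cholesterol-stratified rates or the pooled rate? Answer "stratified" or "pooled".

Cholesterol is recorded after the drug and is itself shifted by it — it sits on the causal path from drug to outcome. Conditioning on a mediator would strip out part of the effect we want; the pooled comparison gives the total causal effect.
Pooled: Drug T 53.8% vs Drug C 62.3%; Drug C is higher overall.

pooled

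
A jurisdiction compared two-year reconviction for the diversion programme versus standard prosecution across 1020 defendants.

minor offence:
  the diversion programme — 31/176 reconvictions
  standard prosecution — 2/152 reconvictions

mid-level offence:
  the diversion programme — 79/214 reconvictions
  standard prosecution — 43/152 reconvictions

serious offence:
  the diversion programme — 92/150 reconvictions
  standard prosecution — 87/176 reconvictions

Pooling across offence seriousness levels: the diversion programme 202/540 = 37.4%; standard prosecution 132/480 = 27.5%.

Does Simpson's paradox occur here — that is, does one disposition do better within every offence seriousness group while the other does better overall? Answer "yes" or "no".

Within each offence seriousness level (minor offence 17.6% vs 1.3%; mid-level offence 36.9% vs 28.3%; serious offence 61.3% vs 49.4%), standard prosecution has the lower rate every time. Pooled: 37.4% vs 27.5% — standard prosecution has the lower rate overall. They agree.

no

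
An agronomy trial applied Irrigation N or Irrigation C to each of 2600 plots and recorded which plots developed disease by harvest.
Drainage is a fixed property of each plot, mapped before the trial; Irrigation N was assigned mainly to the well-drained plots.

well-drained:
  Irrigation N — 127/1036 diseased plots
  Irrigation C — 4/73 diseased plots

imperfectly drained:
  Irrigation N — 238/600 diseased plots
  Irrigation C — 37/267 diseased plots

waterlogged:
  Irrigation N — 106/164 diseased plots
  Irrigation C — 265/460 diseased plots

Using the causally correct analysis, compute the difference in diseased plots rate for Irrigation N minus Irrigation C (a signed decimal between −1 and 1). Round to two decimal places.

+0.13

The field drainage-specific comparison favours Irrigation C throughout, but the pooled figures favour Irrigation N. The question is whether to condition on field drainage.
Field drainage satisfies the back-door criterion: it is not a descendant of the irrigation, and it blocks the spurious path from irrigation to outcome. Adjusting for it (i.e., using the within-field drainage rates) gives the causal effect.
Adjusting over the population distribution of field drainage: 0.427·(0.123−0.055) + 0.333·(0.397−0.139) + 0.240·(0.646−0.576) = +0.132.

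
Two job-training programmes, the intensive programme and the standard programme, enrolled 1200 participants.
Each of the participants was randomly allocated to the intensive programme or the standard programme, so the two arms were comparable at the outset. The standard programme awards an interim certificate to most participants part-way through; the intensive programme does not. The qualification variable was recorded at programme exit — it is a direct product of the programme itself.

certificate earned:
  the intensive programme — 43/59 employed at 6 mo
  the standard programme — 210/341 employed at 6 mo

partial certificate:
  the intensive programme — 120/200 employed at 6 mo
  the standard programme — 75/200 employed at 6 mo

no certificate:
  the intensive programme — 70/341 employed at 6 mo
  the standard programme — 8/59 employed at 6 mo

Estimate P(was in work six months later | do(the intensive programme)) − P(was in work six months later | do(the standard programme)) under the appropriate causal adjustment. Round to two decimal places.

the intensive programme is higher inside every qualification attained during the programme stratum but the standard programme is higher in aggregate. Whether to stratify depends on how qualification attained during the programme relates to the programme.
Because the programme influences qualification attained during the programme, qualification attained during the programme is a post-treatment mediator, not a confounder. Stratifying on it would bias the estimate; the causal effect is the crude pooled difference.
The causal difference is the pooled difference: 0.388 − 0.488 = -0.100.

-0.10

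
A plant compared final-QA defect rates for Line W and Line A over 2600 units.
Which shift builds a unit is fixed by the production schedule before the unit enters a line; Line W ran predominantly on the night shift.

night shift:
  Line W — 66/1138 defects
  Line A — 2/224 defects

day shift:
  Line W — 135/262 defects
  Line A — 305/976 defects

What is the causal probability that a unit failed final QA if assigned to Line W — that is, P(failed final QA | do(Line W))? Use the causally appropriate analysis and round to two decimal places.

0.28

The stratified and pooled comparisons disagree (Line A wins within each shift; Line W wins overall), so the answer turns on the causal role of shift.
Here shift is a common cause — it drives both which line a case falls under and the outcome. The crude comparison mixes populations; the stratum-specific rates are the causally relevant ones.
Standardising Line W to the population shift mix: 0.524·66/1138 + 0.476·135/262 = 0.276.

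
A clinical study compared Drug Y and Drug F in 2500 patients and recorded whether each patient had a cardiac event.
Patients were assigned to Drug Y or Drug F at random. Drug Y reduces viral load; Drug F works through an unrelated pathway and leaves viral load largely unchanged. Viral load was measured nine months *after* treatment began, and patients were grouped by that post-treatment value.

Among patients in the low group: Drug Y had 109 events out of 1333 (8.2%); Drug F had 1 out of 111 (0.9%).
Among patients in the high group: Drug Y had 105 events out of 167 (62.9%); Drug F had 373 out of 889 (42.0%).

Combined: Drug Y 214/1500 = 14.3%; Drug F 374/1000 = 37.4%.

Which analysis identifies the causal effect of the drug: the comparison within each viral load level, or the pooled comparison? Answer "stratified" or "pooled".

pooled

The viral load-specific comparison favours Drug F throughout, but the pooled figures favour Drug Y. The question is whether to condition on viral load.
Viral load is recorded after the drug and is itself shifted by it — it sits on the causal path from drug to outcome. Conditioning on a mediator would strip out part of the effect we want; the pooled comparison gives the total causal effect.
Pooled: Drug Y 14.3% vs Drug F 37.4%; Drug Y is lower overall.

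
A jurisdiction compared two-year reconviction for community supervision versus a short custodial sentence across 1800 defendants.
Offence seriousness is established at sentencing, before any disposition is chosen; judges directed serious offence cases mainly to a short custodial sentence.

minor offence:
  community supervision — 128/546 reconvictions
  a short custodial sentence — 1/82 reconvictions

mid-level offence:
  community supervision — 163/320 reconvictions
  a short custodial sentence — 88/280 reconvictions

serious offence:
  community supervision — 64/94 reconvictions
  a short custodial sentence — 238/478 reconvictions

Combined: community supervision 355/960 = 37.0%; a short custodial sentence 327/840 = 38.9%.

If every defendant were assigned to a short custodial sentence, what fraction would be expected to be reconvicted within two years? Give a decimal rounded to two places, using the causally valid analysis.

0.27

Nothing the disposition does changes offence seriousness; the imbalance is an allocation artefact. With offence seriousness also predicting the outcome, the pooled figure is confounded, and the within-stratum comparison is the causal one.
Standardising a short custodial sentence to the population offence seriousness mix: 0.349·1/82 + 0.333·88/280 + 0.318·238/478 = 0.267.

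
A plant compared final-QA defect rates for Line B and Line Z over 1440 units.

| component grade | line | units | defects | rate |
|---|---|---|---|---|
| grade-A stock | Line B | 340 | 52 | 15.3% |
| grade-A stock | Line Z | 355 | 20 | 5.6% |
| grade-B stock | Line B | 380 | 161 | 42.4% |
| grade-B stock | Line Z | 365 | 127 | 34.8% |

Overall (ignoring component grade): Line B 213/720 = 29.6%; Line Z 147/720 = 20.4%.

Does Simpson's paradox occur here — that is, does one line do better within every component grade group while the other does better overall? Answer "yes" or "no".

Within each component grade level (grade-A stock 15.3% vs 5.6%; grade-B stock 42.4% vs 34.8%), Line Z has the lower rate every time. Pooled: 29.6% vs 20.4% — Line Z has the lower rate overall. They agree.

no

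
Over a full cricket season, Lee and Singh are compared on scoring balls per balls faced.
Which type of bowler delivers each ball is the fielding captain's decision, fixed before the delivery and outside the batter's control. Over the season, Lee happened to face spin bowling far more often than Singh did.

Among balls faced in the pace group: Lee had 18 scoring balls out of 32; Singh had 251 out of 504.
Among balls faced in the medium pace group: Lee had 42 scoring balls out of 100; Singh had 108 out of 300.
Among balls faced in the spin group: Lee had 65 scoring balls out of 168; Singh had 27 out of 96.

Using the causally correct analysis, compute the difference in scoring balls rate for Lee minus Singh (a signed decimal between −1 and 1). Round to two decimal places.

+0.07

Within every bowling type level Lee has the higher rate, yet pooled Singh does — Simpson's reversal.
Bowling type differs across players for reasons unrelated to any effect of the player itself, and it separately predicts the outcome — a classic confounder. We must compare within bowling type levels.
Adjusting over the population distribution of bowling type: 0.447·(0.562−0.498) + 0.333·(0.420−0.360) + 0.220·(0.387−0.281) = +0.072.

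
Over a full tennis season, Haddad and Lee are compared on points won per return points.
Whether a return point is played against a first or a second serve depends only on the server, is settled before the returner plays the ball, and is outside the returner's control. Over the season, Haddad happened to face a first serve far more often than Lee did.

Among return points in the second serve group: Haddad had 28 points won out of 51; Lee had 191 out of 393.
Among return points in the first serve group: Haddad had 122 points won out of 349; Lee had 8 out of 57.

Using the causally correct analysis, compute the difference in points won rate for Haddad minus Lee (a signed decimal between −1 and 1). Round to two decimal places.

+0.13

The imbalance in serve type arose from how return points were allocated, not from anything the player did; and serve type independently affects the outcome. The pooled gap is confounded — condition on serve type.
Adjusting over the population distribution of serve type: 0.522·(0.549−0.486) + 0.478·(0.350−0.140) = +0.133.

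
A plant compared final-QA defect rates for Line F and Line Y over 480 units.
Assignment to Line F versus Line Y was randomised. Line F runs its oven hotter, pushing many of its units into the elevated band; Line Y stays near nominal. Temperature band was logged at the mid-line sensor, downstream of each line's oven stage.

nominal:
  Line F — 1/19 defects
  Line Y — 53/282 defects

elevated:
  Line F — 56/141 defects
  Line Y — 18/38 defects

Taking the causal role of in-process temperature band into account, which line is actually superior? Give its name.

In-process temperature band is recorded after the line and is itself shifted by it — it sits on the causal path from line to outcome. Conditioning on a mediator would strip out part of the effect we want; the pooled comparison gives the total causal effect.
Pooled: Line F 35.6% vs Line Y 22.2%; Line Y is lower overall.

Line Y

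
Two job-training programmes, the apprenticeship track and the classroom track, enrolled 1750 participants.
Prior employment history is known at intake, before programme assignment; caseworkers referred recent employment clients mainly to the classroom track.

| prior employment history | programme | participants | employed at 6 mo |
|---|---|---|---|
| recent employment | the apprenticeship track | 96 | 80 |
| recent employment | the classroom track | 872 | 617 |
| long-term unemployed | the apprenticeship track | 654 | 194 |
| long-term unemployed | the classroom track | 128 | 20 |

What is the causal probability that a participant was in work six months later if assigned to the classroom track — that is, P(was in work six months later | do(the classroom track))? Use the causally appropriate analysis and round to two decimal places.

0.46

The prior employment history-specific comparison favours the apprenticeship track throughout, but the pooled figures favour the classroom track. The question is whether to condition on prior employment history.
The imbalance in prior employment history arose from how participants were allocated, not from anything the programme did; and prior employment history independently affects the outcome. The pooled gap is confounded — condition on prior employment history.
Standardising the classroom track to the population prior employment history mix: 0.553·617/872 + 0.447·20/128 = 0.461.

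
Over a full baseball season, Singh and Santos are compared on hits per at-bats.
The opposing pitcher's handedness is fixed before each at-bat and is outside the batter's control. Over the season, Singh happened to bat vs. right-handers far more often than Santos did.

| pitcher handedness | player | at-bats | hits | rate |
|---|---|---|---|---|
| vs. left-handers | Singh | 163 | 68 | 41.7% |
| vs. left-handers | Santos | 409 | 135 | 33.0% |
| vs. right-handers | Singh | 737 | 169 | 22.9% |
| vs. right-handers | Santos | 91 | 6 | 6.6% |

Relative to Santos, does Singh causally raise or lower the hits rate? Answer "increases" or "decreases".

The pitcher handedness-specific comparison favours Singh throughout, but the pooled figures favour Santos. The question is whether to condition on pitcher handedness.
Pitcher handedness differs across players for reasons unrelated to any effect of the player itself, and it separately predicts the outcome — a classic confounder. We must compare within pitcher handedness levels.
Within each level — vs. left-handers: 41.7% vs 33.0%; vs. right-handers: 22.9% vs 6.6% — Singh is higher every time.

increases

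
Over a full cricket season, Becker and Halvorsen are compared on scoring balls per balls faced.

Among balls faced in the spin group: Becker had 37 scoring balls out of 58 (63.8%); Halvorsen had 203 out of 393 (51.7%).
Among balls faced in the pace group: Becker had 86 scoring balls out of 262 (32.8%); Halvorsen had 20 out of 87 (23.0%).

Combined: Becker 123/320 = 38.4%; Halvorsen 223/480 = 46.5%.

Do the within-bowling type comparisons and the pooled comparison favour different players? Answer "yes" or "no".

yes

Within each bowling type level (spin 63.8% vs 51.7%; pace 32.8% vs 23.0%), Becker has the higher rate every time. Pooled: 38.4% vs 46.5% — Halvorsen has the higher rate overall. The two comparisons disagree.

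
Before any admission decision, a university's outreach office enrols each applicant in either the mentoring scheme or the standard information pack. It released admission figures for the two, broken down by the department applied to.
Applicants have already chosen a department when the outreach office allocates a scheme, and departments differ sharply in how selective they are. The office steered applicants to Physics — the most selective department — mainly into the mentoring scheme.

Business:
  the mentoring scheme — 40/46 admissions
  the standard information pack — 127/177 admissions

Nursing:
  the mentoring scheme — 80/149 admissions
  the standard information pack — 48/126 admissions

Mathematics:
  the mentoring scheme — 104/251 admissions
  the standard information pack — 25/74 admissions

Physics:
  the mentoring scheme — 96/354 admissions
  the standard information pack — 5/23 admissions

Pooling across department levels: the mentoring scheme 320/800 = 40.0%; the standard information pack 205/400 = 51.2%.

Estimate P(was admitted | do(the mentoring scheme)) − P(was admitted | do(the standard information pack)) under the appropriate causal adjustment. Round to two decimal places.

The department-specific comparison favours the mentoring scheme throughout, but the pooled figures favour the standard information pack. The question is whether to condition on department.
Since department is a pre-existing factor (not a product of the outreach scheme) and it affects the outcome on its own, it is a confounder. The stratified rates, not the pooled rate, identify the causal effect.
Adjusting over the population distribution of department: 0.186·(0.870−0.718) + 0.229·(0.537−0.381) + 0.271·(0.414−0.338) + 0.314·(0.271−0.217) = +0.102.

+0.10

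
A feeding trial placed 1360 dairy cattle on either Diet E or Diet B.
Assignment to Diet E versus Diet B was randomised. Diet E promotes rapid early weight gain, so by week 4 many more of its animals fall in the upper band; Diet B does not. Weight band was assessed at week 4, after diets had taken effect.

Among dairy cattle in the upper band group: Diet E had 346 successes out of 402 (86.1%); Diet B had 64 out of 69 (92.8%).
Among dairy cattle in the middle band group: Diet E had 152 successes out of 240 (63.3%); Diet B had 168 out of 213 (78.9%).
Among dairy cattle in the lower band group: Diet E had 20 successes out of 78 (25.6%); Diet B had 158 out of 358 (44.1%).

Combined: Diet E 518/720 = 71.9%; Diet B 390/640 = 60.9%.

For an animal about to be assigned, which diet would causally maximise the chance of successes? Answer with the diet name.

Diet E

Week-4 weight band here is a post-treatment variable shaped by the diet; conditioning on it would introduce bias rather than remove it. The overall comparison is the causal one.
Pooled: Diet E 71.9% vs Diet B 60.9%; Diet E is higher overall.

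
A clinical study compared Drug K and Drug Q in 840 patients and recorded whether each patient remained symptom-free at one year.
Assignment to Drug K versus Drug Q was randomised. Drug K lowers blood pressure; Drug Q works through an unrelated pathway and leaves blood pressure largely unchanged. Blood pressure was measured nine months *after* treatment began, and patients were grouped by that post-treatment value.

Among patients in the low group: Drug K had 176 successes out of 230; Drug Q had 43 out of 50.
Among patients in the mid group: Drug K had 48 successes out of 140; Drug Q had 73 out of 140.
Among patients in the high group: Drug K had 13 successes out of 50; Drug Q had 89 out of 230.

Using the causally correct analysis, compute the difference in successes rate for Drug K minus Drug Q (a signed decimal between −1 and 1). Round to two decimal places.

Blood pressure is downstream of the drug. One should not condition on a consequence of treatment, so the overall rates are the right comparison.
The causal difference is the pooled difference: 0.564 − 0.488 = +0.076.

+0.08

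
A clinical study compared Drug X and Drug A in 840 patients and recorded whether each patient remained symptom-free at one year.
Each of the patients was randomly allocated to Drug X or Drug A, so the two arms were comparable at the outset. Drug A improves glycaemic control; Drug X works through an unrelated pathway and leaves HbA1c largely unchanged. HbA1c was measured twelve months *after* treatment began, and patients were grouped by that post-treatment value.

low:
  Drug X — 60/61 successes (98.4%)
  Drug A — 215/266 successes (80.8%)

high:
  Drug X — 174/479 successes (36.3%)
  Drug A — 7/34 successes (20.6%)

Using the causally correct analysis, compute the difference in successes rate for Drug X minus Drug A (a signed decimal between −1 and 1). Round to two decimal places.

-0.31

The stratified and pooled comparisons disagree (Drug X wins within each HbA1c; Drug A wins overall), so the answer turns on the causal role of HbA1c.
Stratifying would compare drugs among patients the drugs themselves sorted into HbA1c groups — a form of selection on an intermediate. The unconditioned pooled rates give the total causal effect.
The causal difference is the pooled difference: 0.433 − 0.740 = -0.307.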